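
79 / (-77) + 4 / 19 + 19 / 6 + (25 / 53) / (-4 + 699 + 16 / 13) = 22456787 / 9548374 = 2.35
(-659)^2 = 434281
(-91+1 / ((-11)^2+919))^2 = 8956540321 / 1081600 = 8280.83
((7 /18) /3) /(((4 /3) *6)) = 7 /432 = 0.02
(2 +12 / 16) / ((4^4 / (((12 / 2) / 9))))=11 / 1536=0.01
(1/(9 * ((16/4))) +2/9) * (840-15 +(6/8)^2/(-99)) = 206.25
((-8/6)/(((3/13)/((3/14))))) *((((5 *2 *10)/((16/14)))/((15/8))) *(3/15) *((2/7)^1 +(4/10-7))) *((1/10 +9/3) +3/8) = 399347/1575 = 253.55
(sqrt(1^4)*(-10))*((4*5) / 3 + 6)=-126.67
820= 820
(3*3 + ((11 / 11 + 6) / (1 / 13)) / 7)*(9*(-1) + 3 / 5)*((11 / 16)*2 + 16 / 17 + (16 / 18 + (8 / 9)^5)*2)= -3217835159 / 3346110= -961.66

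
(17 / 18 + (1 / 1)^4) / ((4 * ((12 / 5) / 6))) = 175 / 144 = 1.22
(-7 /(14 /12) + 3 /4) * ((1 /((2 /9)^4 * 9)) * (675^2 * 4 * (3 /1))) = -20925489375 /16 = -1307843085.94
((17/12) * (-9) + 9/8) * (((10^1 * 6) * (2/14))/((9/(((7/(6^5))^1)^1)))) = -155/15552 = -0.01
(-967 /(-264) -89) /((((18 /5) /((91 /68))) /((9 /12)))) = -23.79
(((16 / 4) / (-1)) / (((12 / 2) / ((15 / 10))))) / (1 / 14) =-14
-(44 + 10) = -54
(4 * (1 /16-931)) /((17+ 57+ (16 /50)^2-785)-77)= 9309375 /1969744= 4.73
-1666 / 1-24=-1690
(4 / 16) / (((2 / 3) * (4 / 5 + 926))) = 15 / 37072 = 0.00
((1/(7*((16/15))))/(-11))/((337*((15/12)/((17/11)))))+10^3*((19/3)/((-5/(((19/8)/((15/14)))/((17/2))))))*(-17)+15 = 57858484841/10275804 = 5630.56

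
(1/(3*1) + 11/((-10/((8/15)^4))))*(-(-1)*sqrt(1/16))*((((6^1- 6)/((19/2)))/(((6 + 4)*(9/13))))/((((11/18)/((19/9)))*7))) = 0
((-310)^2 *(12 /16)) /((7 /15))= 1081125 /7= 154446.43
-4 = -4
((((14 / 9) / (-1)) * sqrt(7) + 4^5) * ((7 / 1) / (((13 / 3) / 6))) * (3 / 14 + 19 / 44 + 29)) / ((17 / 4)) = 168302592 / 2431 - 255668 * sqrt(7) / 2431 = 68953.58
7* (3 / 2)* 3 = 31.50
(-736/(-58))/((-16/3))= -69/29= -2.38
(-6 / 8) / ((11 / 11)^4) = -3 / 4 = -0.75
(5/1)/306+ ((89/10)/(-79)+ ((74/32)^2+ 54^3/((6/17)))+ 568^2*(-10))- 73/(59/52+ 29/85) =-280570460594749063/100919681280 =-2780136.21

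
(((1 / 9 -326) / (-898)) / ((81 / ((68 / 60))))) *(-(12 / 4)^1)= -49861 / 3273210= -0.02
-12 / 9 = -1.33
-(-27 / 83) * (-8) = -216 / 83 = -2.60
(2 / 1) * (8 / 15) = 16 / 15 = 1.07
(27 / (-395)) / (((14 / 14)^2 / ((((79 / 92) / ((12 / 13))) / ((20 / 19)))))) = -2223 / 36800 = -0.06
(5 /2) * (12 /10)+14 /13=53 /13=4.08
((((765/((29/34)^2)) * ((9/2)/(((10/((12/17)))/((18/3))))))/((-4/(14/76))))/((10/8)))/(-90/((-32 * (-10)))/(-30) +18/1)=-7402752/1805627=-4.10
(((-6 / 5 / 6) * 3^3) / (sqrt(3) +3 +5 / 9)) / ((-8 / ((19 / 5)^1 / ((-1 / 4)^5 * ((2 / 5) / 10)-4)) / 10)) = -189112320 / 79975181 +53187840 * sqrt(3) / 79975181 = -1.21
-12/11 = -1.09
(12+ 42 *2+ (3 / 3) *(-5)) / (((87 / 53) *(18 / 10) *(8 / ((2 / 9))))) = 0.86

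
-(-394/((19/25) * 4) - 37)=6331/38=166.61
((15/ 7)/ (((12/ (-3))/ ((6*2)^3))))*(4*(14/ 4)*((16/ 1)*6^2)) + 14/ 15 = -111974386/ 15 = -7464959.07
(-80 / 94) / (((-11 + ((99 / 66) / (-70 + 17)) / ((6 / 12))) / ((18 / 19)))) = 19080 / 261649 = 0.07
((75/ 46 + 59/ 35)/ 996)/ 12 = 5339/ 19242720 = 0.00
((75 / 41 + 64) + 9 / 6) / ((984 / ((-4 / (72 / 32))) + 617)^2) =11042 / 661289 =0.02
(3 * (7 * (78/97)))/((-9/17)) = -3094/97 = -31.90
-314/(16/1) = -157/8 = -19.62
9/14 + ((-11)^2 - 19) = 1437/14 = 102.64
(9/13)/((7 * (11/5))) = 45/1001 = 0.04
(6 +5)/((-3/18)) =-66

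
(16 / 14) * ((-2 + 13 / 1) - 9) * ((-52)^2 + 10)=43424 / 7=6203.43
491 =491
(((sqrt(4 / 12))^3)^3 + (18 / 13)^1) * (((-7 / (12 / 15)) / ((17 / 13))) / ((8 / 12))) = -945 / 68-455 * sqrt(3) / 11016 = -13.97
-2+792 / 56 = 85 / 7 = 12.14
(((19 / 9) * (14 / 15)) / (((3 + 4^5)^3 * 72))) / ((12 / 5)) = 133 / 12634522750512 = 0.00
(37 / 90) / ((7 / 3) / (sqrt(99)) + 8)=14652 / 284875- 259* sqrt(11) / 569750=0.05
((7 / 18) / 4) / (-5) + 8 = 2873 / 360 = 7.98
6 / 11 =0.55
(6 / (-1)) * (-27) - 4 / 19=3074 / 19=161.79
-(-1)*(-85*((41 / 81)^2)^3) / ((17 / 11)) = -0.93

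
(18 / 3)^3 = 216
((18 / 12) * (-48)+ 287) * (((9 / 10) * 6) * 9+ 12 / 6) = 10879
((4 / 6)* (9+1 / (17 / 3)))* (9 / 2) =468 / 17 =27.53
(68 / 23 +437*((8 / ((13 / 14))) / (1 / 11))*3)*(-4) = -148597520 / 299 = -496981.67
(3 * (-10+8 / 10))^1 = -138 / 5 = -27.60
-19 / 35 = -0.54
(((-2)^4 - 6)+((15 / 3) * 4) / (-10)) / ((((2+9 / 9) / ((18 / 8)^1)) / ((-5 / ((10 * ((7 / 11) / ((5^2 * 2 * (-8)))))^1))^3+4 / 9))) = 191664002744 / 1029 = 186262393.34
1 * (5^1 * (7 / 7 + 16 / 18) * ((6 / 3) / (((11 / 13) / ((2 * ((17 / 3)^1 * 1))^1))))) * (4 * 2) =601120 / 297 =2023.97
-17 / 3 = -5.67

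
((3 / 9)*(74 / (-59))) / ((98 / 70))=-0.30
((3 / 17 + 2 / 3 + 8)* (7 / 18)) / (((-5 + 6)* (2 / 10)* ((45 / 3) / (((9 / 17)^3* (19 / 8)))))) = 539847 / 1336336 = 0.40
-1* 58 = -58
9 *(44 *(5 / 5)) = 396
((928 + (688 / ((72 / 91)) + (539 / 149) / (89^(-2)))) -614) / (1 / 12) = 160047676 / 447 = 358048.49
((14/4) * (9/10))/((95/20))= 63/95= 0.66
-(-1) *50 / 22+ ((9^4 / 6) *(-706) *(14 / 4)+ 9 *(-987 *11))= -61594483 / 22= -2799749.23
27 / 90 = 3 / 10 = 0.30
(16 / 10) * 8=64 / 5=12.80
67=67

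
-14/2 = -7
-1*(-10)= 10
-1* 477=-477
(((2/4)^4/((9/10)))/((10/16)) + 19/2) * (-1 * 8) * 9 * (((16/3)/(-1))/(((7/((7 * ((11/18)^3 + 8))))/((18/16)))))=8301751/243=34163.58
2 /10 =1 /5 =0.20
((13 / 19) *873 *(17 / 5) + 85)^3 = 9472600277.12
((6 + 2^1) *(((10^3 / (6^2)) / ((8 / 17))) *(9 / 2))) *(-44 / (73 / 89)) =-8321500 / 73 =-113993.15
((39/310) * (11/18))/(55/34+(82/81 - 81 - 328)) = -65637/346934330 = -0.00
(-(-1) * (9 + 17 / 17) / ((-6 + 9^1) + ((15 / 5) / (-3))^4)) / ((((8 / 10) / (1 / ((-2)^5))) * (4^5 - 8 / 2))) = -5 / 52224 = -0.00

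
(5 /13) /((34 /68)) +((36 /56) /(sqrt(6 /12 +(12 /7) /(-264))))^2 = 22223 /13832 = 1.61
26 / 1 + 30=56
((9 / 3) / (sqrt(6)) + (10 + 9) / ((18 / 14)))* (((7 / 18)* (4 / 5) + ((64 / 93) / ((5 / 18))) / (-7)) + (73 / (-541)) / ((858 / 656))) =-2095233626 / 971292465 - 55137727* sqrt(6) / 755449695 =-2.34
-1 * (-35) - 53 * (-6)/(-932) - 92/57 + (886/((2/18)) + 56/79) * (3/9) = 1882459591/699466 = 2691.28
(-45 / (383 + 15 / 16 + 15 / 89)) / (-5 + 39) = -32040 / 9298439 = -0.00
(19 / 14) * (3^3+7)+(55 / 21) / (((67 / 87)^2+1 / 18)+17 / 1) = 5771455 / 124677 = 46.29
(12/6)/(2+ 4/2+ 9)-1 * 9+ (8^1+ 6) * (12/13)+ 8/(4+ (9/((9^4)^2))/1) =1511418257/248714401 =6.08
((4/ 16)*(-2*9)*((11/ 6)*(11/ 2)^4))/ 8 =-483153/ 512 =-943.66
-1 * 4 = -4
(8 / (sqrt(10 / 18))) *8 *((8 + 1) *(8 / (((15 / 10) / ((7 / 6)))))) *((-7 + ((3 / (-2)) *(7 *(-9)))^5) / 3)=5402030585840 *sqrt(5)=12079307606471.25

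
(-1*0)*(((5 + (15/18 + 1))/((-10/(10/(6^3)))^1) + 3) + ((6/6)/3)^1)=0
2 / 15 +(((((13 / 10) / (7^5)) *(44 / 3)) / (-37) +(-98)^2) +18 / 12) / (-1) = -59731836909 / 6218590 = -9605.37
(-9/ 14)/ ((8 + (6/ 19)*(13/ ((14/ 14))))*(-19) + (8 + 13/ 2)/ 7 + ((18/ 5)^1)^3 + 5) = 1125/ 308477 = 0.00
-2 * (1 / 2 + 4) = -9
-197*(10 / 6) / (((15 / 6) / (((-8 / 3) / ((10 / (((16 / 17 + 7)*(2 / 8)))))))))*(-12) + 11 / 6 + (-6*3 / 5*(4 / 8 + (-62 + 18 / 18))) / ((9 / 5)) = -72575 / 102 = -711.52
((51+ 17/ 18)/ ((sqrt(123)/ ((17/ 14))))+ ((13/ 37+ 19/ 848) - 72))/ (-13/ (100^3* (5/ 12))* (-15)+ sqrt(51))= -2926230468750000* sqrt(51)/ 2083562491051957 - 12914687500* sqrt(123)/ 2744437488213771+ 1369475859375/ 2083562491051957+ 248359375000000* sqrt(697)/ 8233312464641313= -9.23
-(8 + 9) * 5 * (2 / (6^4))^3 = -85 / 272097792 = -0.00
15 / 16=0.94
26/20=1.30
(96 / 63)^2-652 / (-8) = 83.82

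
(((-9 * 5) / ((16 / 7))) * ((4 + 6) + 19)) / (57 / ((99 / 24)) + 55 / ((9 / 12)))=-301455 / 46016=-6.55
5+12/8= 13/2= 6.50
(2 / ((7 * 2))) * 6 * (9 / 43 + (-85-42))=-32712 / 301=-108.68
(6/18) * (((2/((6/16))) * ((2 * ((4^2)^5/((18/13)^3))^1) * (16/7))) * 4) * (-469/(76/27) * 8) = -79026861375488/4617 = -17116495857.81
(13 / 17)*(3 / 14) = 39 / 238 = 0.16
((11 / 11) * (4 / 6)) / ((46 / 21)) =0.30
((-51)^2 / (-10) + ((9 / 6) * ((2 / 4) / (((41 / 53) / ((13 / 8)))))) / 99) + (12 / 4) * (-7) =-60849083 / 216480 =-281.08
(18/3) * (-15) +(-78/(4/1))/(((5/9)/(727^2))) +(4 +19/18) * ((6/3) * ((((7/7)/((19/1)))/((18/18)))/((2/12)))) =-18551454.71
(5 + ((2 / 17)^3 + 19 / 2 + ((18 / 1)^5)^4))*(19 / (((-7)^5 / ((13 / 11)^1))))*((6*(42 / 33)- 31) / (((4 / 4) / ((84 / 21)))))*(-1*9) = -143129595382312336341685232095818918 / 9991307711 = -14325411599998347437713620.00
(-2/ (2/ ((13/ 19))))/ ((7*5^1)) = -13/ 665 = -0.02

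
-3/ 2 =-1.50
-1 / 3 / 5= -1 / 15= -0.07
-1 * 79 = -79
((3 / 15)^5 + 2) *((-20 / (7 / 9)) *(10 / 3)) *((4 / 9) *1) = -28576 / 375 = -76.20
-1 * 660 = -660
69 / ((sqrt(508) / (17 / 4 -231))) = -62583*sqrt(127) / 1016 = -694.17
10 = 10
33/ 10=3.30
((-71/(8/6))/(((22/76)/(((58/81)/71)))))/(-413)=0.00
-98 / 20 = -49 / 10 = -4.90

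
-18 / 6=-3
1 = 1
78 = 78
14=14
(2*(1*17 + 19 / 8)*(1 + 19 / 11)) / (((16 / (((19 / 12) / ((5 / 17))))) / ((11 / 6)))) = 50065 / 768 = 65.19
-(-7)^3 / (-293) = -343 / 293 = -1.17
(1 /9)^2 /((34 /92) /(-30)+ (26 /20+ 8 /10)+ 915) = 460 /34170687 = 0.00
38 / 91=0.42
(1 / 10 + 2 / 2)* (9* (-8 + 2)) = -297 / 5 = -59.40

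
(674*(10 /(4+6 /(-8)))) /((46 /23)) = 13480 /13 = 1036.92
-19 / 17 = -1.12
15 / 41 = 0.37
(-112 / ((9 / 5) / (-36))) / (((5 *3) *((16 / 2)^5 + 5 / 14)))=6272 / 1376271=0.00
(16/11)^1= 16/11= 1.45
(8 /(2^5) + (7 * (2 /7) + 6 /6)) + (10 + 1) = 57 /4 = 14.25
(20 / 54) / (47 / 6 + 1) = 20 / 477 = 0.04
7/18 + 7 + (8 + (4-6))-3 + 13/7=12.25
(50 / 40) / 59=5 / 236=0.02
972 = 972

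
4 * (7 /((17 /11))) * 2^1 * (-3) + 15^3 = 55527 /17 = 3266.29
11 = 11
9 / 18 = 1 / 2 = 0.50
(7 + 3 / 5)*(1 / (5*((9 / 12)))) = 152 / 75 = 2.03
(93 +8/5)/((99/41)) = 39.18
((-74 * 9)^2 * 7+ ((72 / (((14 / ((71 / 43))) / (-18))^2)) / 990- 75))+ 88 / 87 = 1346018807810893 / 433525785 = 3104818.34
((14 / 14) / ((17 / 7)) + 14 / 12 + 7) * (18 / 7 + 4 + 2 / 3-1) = 53.51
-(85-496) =411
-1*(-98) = 98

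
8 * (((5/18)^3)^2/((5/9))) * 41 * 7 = 896875/472392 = 1.90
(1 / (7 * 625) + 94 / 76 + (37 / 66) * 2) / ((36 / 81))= 38814387 / 7315000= 5.31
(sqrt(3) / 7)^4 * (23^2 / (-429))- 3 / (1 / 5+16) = -1759564 / 9270261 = -0.19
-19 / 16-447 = -448.19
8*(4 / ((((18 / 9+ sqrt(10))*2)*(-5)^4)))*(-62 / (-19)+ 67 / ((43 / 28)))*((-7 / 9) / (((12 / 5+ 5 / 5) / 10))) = -0.53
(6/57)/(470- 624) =-1/1463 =-0.00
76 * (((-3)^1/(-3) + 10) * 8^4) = 3424256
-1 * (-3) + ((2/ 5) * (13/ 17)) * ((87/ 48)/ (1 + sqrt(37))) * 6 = 377 * sqrt(37)/ 4080 + 11863/ 4080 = 3.47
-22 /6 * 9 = -33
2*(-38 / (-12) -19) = -95 / 3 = -31.67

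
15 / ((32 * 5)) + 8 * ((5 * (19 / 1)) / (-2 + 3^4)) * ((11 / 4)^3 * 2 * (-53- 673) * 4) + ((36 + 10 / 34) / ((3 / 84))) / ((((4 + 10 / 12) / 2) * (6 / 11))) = -1447261189463 / 1246304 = -1161242.51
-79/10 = -7.90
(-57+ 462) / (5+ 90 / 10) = 28.93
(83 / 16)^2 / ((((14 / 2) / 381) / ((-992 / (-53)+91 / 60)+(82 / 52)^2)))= 5341441172443 / 160509440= 33278.05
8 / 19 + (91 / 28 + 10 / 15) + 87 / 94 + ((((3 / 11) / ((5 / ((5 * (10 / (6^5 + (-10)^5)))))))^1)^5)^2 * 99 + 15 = 5563596176491457083802563041963146546601122582163473999938511 / 274565819570152362336123834548413604033220946028030733582336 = 20.26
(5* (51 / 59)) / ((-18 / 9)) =-255 / 118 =-2.16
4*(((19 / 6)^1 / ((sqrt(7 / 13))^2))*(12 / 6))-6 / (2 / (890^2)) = -49901312 / 21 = -2376252.95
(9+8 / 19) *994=177926 / 19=9364.53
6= 6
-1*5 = -5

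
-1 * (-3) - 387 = -384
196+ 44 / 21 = 4160 / 21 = 198.10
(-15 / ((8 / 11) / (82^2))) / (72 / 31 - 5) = 8598315 / 166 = 51797.08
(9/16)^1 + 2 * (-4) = -119/16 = -7.44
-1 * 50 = -50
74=74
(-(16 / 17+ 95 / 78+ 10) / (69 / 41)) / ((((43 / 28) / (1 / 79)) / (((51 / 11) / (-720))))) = 201187 / 524632680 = 0.00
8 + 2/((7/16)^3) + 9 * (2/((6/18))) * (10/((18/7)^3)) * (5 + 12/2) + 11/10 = 17704033/46305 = 382.34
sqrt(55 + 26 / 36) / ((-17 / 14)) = -7 * sqrt(2006) / 51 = -6.15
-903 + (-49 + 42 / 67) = -63742 / 67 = -951.37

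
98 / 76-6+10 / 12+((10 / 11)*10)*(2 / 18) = -5393 / 1881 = -2.87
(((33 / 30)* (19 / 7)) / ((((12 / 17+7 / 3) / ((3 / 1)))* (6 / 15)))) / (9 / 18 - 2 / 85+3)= 181203 / 85498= 2.12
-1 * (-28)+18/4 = 32.50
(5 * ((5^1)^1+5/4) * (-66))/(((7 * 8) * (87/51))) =-70125/3248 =-21.59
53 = 53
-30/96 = -5/16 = -0.31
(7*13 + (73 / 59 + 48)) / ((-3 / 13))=-607.69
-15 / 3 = -5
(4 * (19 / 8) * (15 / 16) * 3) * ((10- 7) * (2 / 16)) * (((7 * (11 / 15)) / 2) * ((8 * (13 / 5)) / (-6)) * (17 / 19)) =-51051 / 640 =-79.77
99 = 99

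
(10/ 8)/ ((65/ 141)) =141/ 52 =2.71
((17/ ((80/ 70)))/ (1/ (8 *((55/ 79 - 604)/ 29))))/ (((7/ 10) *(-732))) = 1350395/ 279502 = 4.83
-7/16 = -0.44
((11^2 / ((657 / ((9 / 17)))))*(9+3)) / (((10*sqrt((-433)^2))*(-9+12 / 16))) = -88 / 2686765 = -0.00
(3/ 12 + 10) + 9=77/ 4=19.25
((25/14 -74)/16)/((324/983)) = -331271/24192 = -13.69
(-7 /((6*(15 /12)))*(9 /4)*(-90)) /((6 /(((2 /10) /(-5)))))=-1.26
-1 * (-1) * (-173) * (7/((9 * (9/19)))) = -23009/81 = -284.06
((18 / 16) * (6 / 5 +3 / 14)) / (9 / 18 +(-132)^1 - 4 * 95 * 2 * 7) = -891 / 3052840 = -0.00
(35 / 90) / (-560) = -1 / 1440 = -0.00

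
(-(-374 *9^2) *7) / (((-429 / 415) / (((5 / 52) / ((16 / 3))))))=-20000925 / 5408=-3698.40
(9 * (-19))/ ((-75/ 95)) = 1083/ 5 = 216.60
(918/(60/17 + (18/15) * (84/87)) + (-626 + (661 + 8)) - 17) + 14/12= 71578/321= 222.98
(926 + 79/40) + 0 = 927.98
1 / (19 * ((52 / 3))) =3 / 988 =0.00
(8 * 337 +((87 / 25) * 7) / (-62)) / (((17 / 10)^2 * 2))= 4178191 / 8959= 466.37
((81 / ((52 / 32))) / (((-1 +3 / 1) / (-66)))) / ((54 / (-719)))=284724 / 13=21901.85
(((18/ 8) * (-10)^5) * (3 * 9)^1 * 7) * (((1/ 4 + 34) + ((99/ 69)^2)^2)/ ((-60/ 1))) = 15267148666875/ 559682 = 27278255.63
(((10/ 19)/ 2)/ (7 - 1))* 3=5/ 38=0.13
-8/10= -4/5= -0.80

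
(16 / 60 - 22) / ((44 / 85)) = -2771 / 66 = -41.98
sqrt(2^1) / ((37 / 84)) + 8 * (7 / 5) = 84 * sqrt(2) / 37 + 56 / 5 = 14.41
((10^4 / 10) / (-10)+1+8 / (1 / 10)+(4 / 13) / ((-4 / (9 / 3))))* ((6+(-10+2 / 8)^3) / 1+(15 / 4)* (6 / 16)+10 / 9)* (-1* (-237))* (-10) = -26117646875 / 624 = -41855203.33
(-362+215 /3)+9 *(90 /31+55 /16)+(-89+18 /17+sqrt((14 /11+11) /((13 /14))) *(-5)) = -8125277 /25296-15 *sqrt(30030) /143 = -339.39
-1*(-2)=2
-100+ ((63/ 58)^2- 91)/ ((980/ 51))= -9859483/ 94192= -104.67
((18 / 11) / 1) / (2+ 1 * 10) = 3 / 22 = 0.14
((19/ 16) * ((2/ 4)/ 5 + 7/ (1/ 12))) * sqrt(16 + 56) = 47937 * sqrt(2)/ 80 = 847.41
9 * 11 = 99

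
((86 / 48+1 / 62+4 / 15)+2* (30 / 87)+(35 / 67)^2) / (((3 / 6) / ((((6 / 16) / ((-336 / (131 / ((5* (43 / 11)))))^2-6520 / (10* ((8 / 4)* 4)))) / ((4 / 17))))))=51917430929323729 / 13041504781961589440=0.00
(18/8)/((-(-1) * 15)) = 3/20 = 0.15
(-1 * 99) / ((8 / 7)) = -693 / 8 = -86.62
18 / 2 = 9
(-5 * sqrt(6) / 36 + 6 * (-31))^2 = 34722.67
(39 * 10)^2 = 152100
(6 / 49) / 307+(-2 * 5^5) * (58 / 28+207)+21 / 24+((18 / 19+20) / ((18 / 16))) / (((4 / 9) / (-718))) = -3056586389001 / 2286536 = -1336775.97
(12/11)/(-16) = -3/44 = -0.07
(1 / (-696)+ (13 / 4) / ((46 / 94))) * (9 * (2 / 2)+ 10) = 2019529 / 16008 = 126.16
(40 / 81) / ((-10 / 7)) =-28 / 81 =-0.35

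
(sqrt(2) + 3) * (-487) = -1461 -487 * sqrt(2) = -2149.72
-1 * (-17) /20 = 17 /20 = 0.85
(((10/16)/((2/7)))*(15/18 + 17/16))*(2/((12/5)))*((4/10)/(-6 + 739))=3185/1688832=0.00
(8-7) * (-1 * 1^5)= -1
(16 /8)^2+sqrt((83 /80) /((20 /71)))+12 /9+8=sqrt(5893) /40+40 /3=15.25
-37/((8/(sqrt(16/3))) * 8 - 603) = 592 * sqrt(3)/362841 + 7437/120947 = 0.06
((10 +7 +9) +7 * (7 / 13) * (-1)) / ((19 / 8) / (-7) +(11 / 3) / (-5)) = -20.73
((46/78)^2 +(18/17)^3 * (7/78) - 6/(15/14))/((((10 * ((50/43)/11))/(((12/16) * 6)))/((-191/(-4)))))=-17369310759317/16605940000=-1045.97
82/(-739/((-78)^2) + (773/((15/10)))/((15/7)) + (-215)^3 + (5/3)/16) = -9977760/1209272209417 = -0.00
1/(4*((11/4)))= 1/11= 0.09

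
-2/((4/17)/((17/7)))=-289/14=-20.64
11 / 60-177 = -10609 / 60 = -176.82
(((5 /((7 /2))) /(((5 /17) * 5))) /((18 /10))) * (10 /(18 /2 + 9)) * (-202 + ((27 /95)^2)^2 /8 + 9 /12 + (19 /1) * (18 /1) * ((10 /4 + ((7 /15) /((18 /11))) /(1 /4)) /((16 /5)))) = 12485539062607 /221676021000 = 56.32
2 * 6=12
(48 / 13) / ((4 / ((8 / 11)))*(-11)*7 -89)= -96 / 13325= -0.01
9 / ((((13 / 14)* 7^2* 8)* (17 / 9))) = 81 / 6188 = 0.01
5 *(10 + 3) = 65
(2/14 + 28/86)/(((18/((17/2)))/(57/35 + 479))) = 106.32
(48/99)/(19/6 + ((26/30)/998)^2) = 1195204800/7806183209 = 0.15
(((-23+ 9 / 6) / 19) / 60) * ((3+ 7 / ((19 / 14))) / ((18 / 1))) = -1333 / 155952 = -0.01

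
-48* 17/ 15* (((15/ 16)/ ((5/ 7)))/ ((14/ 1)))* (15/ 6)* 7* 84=-7497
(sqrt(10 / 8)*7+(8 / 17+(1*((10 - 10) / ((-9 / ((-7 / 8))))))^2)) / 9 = 8 / 153+7*sqrt(5) / 18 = 0.92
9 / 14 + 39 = 555 / 14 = 39.64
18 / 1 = 18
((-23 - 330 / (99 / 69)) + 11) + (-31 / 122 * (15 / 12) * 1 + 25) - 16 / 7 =-750165 / 3416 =-219.60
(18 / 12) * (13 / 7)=39 / 14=2.79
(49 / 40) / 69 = 49 / 2760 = 0.02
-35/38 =-0.92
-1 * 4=-4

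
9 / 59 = 0.15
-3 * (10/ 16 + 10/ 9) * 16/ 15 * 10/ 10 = -50/ 9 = -5.56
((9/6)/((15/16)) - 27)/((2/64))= -4064/5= -812.80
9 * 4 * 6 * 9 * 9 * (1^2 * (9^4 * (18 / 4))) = 516560652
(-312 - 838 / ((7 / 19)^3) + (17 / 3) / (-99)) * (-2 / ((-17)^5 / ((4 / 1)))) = -13911189256 / 144642252447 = -0.10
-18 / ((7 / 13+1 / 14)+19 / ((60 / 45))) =-1.21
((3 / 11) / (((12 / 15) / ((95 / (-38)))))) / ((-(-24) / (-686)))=8575 / 352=24.36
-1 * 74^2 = -5476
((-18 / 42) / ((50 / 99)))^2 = 88209 / 122500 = 0.72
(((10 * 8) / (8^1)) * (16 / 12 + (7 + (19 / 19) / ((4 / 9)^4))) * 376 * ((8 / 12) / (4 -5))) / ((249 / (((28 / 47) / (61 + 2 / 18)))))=-182581 / 54780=-3.33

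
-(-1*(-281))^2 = -78961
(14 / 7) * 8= 16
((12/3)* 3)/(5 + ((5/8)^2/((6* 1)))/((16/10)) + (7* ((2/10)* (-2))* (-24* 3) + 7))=184320/3281521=0.06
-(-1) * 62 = 62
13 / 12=1.08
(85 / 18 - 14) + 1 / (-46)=-1925 / 207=-9.30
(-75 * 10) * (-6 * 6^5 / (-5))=-6998400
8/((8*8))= 1/8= 0.12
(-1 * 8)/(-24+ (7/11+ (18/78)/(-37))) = 21164/61825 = 0.34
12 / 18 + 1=5 / 3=1.67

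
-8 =-8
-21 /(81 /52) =-364 /27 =-13.48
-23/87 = -0.26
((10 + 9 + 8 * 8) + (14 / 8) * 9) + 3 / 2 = 401 / 4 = 100.25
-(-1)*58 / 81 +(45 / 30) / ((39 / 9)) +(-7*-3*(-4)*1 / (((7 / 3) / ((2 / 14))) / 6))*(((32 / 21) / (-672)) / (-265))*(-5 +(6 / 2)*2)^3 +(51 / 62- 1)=2624445958 / 2967085485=0.88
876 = 876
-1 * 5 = -5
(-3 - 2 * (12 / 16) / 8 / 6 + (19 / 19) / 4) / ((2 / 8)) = -11.12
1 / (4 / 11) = 2.75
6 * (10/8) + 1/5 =77/10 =7.70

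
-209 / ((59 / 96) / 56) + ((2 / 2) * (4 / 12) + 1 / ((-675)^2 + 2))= -1535778739334 / 80645979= -19043.46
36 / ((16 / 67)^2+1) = 34.06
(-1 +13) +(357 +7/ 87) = 369.08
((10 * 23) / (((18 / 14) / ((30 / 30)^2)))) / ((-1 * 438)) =-805 / 1971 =-0.41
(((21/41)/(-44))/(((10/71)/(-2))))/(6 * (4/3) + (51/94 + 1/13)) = 303667/15834610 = 0.02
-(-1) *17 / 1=17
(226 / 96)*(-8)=-113 / 6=-18.83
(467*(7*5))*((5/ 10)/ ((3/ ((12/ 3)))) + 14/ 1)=719180/ 3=239726.67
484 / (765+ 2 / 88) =21296 / 33661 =0.63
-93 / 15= -31 / 5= -6.20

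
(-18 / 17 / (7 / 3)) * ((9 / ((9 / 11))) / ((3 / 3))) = -594 / 119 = -4.99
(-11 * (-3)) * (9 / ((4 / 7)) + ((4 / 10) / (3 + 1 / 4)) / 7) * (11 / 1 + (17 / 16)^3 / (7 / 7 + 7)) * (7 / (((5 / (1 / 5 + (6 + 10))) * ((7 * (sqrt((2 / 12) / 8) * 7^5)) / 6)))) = 84077327463723 * sqrt(3) / 3132286976000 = 46.49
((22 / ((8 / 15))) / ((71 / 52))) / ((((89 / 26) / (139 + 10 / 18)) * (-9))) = -23349040 / 170613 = -136.85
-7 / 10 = -0.70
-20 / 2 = -10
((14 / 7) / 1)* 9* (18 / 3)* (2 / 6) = 36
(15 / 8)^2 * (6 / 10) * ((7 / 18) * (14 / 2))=735 / 128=5.74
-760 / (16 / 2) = -95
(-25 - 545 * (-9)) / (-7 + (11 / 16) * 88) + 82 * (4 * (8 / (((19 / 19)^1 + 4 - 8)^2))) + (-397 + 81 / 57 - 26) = -710078 / 18297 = -38.81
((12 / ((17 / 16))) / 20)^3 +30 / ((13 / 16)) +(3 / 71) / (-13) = 21029614041 / 566837375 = 37.10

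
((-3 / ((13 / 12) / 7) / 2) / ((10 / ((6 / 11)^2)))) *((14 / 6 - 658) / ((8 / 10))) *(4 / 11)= 1487052 / 17303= 85.94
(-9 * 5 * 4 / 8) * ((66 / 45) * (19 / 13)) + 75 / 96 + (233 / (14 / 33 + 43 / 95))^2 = 221813667279661 / 3143712416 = 70557.87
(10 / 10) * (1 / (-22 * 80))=-1 / 1760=-0.00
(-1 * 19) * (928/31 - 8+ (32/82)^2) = -21869304/52111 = -419.67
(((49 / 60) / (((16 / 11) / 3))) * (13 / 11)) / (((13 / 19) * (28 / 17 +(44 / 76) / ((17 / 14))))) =6137 / 4480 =1.37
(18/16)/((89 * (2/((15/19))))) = 135/27056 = 0.00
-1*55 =-55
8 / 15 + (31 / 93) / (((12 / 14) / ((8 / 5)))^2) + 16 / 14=13408 / 4725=2.84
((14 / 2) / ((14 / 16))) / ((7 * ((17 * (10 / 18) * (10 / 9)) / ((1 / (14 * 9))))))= 18 / 20825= 0.00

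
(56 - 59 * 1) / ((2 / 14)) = -21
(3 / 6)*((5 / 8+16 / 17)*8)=213 / 34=6.26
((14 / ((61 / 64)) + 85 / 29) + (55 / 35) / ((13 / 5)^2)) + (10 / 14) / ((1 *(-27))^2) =17.85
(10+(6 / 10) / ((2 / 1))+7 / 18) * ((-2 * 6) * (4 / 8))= -962 / 15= -64.13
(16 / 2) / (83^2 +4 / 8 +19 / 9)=144 / 124049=0.00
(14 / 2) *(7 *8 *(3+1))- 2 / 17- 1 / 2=53291 / 34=1567.38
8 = 8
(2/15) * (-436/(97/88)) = -76736/1455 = -52.74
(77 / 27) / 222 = 77 / 5994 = 0.01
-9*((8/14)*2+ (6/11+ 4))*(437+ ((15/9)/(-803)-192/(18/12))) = -13398768/847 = -15819.09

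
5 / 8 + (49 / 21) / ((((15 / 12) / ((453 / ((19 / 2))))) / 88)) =5953499 / 760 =7833.55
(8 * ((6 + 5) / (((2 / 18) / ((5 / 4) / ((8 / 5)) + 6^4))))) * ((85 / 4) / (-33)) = -10581735 / 16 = -661358.44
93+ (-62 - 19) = 12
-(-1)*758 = 758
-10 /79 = -0.13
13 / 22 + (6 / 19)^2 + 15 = 124615 / 7942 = 15.69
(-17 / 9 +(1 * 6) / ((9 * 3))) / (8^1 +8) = -5 / 48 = -0.10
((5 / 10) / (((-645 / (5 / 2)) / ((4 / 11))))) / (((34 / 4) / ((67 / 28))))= -67 / 337722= -0.00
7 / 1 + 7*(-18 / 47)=203 / 47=4.32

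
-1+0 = -1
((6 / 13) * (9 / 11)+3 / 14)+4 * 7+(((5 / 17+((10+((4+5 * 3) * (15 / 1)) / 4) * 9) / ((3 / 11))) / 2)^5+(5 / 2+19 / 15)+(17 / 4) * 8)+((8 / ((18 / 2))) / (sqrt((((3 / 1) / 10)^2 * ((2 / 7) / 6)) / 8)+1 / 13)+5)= 4204330790765016308669244754936211 / 970335955045416960 - 27040 * sqrt(42) / 45837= 4332860973463801.23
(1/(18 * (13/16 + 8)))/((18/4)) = 16/11421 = 0.00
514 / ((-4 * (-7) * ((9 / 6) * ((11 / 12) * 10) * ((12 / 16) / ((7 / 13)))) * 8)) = 0.12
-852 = -852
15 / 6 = 2.50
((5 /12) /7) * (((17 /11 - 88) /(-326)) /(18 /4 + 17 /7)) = 1585 /695684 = 0.00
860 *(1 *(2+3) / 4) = 1075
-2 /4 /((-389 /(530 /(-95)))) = -53 /7391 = -0.01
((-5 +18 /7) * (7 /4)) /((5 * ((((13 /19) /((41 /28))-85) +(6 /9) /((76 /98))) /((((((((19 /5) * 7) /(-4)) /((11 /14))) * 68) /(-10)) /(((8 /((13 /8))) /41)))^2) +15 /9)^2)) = -0.31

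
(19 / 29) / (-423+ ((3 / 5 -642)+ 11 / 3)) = -285 / 461419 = -0.00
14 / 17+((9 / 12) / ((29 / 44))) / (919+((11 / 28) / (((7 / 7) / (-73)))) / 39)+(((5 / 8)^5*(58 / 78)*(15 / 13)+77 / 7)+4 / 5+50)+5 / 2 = 2100132258628149 / 32207360786432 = 65.21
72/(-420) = -6/35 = -0.17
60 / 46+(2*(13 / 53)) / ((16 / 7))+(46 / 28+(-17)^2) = 19944135 / 68264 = 292.16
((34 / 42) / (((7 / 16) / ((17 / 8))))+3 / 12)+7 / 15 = 13667 / 2940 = 4.65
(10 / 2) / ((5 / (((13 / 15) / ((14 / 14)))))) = 13 / 15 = 0.87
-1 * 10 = -10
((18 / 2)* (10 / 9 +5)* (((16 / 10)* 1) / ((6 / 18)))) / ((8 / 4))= 132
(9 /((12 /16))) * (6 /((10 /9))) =324 /5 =64.80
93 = 93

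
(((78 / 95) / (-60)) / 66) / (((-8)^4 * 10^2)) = -0.00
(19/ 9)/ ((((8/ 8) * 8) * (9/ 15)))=95/ 216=0.44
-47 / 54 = -0.87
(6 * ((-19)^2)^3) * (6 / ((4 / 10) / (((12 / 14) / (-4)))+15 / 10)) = -50809551480 / 11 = -4619050134.55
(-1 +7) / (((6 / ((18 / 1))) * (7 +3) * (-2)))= -9 / 10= -0.90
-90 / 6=-15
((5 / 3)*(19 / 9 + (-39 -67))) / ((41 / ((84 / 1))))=-130900 / 369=-354.74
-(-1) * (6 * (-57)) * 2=-684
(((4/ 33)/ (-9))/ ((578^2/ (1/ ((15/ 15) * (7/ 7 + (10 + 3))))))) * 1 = -1/ 347280318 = -0.00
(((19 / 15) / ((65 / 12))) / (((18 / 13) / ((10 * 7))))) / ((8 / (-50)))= -665 / 9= -73.89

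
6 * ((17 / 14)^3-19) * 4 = -141669 / 343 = -413.03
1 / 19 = 0.05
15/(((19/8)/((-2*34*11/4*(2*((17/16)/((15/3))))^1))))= -9537/19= -501.95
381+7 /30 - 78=9097 /30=303.23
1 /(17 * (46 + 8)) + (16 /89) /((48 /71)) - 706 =-57659797 /81702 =-705.73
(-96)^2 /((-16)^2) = 36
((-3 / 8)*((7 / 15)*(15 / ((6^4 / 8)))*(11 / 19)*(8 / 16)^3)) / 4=-77 / 262656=-0.00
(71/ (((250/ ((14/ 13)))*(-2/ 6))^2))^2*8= 0.00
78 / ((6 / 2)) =26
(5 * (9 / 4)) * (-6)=-135 / 2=-67.50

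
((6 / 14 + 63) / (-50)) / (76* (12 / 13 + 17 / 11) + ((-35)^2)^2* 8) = -5291 / 50071636650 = -0.00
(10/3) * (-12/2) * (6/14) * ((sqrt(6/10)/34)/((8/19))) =-57 * sqrt(15)/476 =-0.46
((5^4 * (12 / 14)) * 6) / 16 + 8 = 5849 / 28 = 208.89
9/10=0.90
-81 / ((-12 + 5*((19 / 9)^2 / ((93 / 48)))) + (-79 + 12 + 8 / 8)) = 203391 / 166978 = 1.22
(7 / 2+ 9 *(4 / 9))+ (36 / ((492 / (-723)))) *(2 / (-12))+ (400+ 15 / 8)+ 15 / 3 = 138807 / 328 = 423.19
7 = 7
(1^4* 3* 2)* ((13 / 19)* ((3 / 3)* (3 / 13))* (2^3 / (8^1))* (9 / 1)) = 8.53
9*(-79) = -711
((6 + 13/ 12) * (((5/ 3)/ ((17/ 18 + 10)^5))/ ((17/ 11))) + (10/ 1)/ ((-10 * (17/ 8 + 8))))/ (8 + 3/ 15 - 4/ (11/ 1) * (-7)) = -130487779172080/ 14203769979118347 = -0.01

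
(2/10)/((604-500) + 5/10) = 2/1045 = 0.00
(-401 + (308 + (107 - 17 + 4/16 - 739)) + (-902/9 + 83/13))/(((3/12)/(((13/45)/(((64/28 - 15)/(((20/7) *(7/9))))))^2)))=-3985632560/467727129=-8.52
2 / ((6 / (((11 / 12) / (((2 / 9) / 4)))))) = 11 / 2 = 5.50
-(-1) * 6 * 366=2196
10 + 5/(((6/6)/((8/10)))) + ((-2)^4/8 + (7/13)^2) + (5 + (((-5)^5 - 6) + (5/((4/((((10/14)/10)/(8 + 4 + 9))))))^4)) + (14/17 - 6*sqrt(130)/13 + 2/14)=-17082436983064631767/5494964777422848 - 6*sqrt(130)/13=-3114.01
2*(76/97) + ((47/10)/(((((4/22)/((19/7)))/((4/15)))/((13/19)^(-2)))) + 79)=1037357866/8606325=120.53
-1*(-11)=11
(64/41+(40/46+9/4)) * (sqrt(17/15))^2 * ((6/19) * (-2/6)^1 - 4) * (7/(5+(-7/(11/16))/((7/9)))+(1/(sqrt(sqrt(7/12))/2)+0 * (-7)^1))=-780351 * sqrt(2) * 3^(1/4) * 7^(3/4)/125419+60087027/3189226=-31.00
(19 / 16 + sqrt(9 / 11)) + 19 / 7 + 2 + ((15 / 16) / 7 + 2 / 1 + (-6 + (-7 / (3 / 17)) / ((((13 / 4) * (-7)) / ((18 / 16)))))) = 3 * sqrt(11) / 11 + 1455 / 364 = 4.90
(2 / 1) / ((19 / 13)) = 1.37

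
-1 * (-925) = 925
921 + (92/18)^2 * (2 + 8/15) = 1199423/1215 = 987.18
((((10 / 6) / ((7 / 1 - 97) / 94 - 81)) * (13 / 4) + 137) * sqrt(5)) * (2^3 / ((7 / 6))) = 2099.61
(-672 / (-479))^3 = 303464448 / 109902239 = 2.76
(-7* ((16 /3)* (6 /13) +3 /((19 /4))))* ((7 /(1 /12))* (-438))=196763616 /247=796613.83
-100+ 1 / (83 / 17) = -99.80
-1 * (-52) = 52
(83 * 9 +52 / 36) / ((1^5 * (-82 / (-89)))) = 299752 / 369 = 812.34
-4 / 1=-4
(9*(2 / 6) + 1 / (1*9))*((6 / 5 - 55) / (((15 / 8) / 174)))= -3494848 / 225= -15532.66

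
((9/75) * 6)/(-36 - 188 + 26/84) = -756/234875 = -0.00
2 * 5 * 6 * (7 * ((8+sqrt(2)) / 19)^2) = 6720 * sqrt(2) / 361+27720 / 361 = 103.11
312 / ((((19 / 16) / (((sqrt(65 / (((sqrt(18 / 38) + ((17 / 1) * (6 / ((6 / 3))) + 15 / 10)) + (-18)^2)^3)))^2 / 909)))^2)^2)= 846946284385159243305081835485126533196252072789409792 / 1674574329468852168502963949001569332123533700354577164490869731086117538477066385546875 - 4261579725364531541074228101111969366224045464354816 * sqrt(19) / 1674574329468852168502963949001569332123533700354577164490869731086117538477066385546875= 0.00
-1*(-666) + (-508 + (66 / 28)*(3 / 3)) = 2245 / 14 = 160.36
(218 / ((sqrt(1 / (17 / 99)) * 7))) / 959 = 218 * sqrt(187) / 221529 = 0.01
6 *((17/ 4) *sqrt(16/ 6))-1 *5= -5+ 17 *sqrt(6)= 36.64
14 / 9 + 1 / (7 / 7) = 23 / 9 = 2.56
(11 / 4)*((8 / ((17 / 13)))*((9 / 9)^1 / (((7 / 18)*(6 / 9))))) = 7722 / 119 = 64.89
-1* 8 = -8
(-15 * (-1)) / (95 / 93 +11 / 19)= 26505 / 2828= 9.37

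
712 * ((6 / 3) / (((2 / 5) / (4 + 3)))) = 24920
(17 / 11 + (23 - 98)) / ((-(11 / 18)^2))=261792 / 1331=196.69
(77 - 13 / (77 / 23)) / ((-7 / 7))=-5630 / 77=-73.12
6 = 6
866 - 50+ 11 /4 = 3275 /4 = 818.75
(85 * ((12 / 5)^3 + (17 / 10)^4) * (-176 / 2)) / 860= -41469307 / 215000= -192.88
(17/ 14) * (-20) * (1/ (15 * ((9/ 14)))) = -68/ 27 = -2.52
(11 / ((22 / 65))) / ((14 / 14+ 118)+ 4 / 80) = 0.27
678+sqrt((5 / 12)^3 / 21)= 5* sqrt(35) / 504+678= 678.06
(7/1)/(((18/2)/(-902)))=-6314/9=-701.56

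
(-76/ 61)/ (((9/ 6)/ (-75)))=3800/ 61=62.30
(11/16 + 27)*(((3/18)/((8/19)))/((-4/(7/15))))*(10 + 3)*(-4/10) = 765947/115200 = 6.65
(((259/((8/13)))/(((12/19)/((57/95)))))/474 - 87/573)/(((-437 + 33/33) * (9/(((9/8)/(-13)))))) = 10019483/656827791360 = 0.00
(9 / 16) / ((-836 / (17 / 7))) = -153 / 93632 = -0.00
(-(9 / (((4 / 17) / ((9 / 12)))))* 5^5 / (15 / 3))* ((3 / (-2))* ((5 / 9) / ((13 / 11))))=5259375 / 416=12642.73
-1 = -1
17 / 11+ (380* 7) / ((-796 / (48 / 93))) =-12167 / 67859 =-0.18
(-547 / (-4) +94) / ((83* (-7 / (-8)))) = 1846 / 581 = 3.18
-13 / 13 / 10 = -0.10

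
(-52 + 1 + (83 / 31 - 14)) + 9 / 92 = -177465 / 2852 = -62.22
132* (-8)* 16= -16896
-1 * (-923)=923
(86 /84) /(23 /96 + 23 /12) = 688 /1449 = 0.47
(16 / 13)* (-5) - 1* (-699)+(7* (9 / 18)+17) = 713.35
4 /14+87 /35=97 /35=2.77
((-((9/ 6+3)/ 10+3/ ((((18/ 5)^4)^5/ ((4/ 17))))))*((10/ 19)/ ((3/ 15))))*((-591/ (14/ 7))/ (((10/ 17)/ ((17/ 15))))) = 136086624846861537400055352089/ 201847073426271237761925120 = 674.21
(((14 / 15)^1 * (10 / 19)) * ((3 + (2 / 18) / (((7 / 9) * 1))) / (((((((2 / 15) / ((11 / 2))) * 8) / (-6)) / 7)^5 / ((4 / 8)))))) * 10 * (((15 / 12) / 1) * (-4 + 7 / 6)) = 259450971071281171875 / 19922944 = 13022722498807.46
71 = 71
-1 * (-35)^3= 42875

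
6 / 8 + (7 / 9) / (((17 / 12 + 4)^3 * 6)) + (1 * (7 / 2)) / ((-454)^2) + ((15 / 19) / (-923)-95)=-14393790736876543 / 152719228337000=-94.25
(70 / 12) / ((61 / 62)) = 1085 / 183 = 5.93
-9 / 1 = -9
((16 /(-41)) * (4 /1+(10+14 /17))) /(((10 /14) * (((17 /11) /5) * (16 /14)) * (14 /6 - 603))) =407484 /10675949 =0.04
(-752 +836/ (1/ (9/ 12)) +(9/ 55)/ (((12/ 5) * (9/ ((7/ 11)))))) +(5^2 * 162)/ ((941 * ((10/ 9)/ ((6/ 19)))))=-3213158107/ 25960308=-123.77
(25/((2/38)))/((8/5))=2375/8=296.88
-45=-45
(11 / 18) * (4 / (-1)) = -22 / 9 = -2.44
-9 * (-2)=18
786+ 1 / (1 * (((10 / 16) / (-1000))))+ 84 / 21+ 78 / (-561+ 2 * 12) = -145016 / 179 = -810.15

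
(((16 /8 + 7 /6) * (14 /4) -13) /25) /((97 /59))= -1357 /29100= -0.05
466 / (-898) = -233 / 449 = -0.52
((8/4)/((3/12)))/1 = 8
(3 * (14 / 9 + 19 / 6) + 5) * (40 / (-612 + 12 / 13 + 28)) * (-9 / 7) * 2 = 8970 / 2653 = 3.38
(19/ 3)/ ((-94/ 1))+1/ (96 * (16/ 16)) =-257/ 4512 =-0.06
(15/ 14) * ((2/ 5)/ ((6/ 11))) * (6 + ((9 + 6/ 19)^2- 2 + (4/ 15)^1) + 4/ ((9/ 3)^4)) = 146512003/ 2046870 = 71.58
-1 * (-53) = 53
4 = 4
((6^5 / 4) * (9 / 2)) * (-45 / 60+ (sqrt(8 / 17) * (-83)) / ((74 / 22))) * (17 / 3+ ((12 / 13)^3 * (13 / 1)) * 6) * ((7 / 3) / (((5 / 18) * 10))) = -3799204034472 * sqrt(34) / 2657525 - 1560461679 / 4225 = -8705282.68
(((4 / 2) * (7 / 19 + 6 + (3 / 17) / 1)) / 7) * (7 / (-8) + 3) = 3.97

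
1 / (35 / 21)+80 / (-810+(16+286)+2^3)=11 / 25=0.44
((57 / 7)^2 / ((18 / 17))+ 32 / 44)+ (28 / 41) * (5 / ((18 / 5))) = 25576679 / 397782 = 64.30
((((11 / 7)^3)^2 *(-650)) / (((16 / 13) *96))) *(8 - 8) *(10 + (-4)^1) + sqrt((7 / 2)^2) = 7 / 2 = 3.50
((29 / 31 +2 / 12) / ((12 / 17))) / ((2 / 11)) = 38335 / 4464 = 8.59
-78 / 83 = -0.94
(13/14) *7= 6.50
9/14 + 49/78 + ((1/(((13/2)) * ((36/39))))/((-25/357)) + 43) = 571813/13650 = 41.89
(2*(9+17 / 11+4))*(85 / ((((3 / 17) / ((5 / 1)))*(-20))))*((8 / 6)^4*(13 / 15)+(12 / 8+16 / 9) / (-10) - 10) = 213172180 / 8019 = 26583.39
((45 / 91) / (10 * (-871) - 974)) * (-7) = 5 / 13988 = 0.00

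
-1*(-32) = 32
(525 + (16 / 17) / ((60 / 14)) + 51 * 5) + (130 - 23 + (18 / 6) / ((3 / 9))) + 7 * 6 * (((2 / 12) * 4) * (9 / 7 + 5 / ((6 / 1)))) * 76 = 459472 / 85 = 5405.55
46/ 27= 1.70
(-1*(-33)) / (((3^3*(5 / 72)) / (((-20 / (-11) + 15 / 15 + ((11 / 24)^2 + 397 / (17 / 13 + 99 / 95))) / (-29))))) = -1581094897 / 15148440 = -104.37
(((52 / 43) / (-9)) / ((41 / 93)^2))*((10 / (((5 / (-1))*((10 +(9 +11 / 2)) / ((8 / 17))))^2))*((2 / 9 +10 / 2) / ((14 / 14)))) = -1202526208 / 2257037036415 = -0.00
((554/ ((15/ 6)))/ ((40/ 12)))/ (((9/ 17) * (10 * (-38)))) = -4709/ 14250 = -0.33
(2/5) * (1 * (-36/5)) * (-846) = 60912/25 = 2436.48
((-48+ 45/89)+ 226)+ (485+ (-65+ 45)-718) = -6630/89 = -74.49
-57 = -57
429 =429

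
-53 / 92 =-0.58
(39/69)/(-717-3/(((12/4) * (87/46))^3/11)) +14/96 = 680614726507/4692431172720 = 0.15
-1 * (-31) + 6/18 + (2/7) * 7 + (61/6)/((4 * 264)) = 211261/6336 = 33.34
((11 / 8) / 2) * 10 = 55 / 8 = 6.88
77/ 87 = 0.89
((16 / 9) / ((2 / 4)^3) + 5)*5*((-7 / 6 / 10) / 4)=-1211 / 432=-2.80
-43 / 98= -0.44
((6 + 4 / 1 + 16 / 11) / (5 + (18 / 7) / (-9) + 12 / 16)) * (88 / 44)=784 / 187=4.19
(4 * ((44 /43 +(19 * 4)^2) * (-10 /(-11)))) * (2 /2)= 9936480 /473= 21007.36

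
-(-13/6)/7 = 13/42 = 0.31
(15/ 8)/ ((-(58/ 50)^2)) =-9375/ 6728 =-1.39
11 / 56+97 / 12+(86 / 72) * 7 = 16.64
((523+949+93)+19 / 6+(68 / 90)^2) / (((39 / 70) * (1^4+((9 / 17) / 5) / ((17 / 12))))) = 12852901901 / 4905927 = 2619.87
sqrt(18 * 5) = 3 * sqrt(10) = 9.49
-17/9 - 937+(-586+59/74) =-1015045/666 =-1524.09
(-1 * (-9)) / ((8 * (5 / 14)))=3.15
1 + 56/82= 69/41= 1.68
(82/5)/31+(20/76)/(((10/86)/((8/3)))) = 57994/8835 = 6.56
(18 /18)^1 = 1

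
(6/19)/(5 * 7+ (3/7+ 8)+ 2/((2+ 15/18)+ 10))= 231/31882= 0.01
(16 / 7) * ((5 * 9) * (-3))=-2160 / 7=-308.57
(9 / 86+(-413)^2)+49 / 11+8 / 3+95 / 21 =3388757173 / 19866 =170580.75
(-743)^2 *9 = 4968441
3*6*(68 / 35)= 1224 / 35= 34.97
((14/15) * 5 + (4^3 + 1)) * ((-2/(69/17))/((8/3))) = -3553/276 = -12.87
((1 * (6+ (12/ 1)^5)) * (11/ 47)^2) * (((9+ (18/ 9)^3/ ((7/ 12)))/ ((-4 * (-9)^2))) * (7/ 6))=-265966349/ 238572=-1114.83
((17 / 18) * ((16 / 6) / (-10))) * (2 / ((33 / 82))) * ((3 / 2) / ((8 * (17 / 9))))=-0.12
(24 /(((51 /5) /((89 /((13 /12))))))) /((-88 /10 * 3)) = -17800 /2431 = -7.32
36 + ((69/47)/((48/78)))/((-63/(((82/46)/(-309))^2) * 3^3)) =36.00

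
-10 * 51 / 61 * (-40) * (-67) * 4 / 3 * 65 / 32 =-3701750 / 61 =-60684.43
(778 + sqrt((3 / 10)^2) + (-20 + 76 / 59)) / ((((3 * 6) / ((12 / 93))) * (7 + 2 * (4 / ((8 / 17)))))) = 448157 / 1975320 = 0.23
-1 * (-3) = 3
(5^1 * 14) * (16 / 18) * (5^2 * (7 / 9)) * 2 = 2419.75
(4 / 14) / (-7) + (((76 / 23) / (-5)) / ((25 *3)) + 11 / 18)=1423781 / 2535750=0.56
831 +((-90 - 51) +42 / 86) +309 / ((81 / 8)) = 837089 / 1161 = 721.01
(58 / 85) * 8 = 464 / 85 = 5.46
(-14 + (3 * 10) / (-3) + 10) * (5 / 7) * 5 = -50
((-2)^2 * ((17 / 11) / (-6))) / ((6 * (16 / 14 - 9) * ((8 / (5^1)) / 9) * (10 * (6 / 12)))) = 119 / 4840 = 0.02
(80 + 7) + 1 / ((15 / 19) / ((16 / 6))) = 90.38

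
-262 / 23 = -11.39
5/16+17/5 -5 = -103/80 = -1.29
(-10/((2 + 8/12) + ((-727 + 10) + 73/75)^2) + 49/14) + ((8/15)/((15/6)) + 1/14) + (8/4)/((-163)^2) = 76125938398211381/20113502134024950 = 3.78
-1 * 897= -897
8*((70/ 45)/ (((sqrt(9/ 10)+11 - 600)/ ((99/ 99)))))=-659680/ 31222809 - 112*sqrt(10)/ 10407603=-0.02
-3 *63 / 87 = -63 / 29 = -2.17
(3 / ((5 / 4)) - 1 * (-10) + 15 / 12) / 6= 91 / 40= 2.28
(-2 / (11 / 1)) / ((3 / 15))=-10 / 11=-0.91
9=9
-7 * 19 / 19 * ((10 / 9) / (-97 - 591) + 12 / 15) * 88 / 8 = -951643 / 15480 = -61.48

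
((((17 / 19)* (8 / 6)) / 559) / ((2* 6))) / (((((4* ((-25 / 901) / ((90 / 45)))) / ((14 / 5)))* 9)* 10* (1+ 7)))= -107219 / 8603010000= -0.00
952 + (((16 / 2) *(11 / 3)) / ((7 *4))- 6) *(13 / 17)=338512 / 357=948.21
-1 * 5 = -5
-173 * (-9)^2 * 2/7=-28026/7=-4003.71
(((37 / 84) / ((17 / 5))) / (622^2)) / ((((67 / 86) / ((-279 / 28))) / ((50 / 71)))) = -0.00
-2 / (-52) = 1 / 26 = 0.04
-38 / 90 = -19 / 45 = -0.42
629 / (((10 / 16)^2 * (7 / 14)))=80512 / 25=3220.48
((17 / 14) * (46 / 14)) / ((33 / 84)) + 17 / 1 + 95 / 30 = 30.32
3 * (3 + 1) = 12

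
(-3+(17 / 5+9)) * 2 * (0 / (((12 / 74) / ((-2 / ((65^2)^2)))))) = 0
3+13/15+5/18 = 373/90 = 4.14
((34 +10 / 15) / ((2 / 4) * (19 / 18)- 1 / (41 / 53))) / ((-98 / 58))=1483872 / 55321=26.82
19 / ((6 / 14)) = 133 / 3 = 44.33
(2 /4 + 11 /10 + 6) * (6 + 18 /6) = 342 /5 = 68.40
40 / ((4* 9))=10 / 9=1.11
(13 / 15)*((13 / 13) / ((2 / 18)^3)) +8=3199 / 5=639.80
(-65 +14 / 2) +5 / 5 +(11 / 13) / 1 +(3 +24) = -379 / 13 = -29.15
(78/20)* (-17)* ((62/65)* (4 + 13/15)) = -38471/125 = -307.77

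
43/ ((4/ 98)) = 2107/ 2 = 1053.50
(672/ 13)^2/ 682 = 225792/ 57629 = 3.92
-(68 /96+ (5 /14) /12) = -31 /42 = -0.74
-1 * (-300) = 300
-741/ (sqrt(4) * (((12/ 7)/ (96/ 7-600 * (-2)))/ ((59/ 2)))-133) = 7738263/ 1388918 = 5.57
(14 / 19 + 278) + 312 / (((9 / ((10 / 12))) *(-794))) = 278.70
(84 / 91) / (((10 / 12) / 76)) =5472 / 65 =84.18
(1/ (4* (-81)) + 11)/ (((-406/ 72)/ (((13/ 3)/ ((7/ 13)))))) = -86021/ 5481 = -15.69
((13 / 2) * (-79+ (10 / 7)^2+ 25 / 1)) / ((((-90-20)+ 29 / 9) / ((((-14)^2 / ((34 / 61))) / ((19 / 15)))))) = 14345370 / 16337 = 878.09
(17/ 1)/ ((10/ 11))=187/ 10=18.70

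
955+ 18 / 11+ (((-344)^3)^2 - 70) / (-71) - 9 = -18228181345546742 / 781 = -23339540775347.94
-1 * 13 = -13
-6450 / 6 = -1075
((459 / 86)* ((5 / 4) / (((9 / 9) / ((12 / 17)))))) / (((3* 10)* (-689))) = -27 / 118508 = -0.00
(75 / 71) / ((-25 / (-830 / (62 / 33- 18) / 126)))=-4565 / 264404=-0.02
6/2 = 3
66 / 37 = 1.78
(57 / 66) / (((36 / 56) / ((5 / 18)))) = 0.37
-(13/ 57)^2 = -0.05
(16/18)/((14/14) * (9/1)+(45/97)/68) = 52768/534681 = 0.10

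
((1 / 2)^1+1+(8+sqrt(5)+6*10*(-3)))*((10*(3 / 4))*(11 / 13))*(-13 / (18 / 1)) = 18755 / 24 - 55*sqrt(5) / 12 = 771.21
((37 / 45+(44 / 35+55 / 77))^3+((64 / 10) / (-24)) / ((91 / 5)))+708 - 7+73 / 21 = 2360803514 / 3250611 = 726.26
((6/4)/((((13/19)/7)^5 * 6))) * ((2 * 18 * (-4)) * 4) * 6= -35956047651552/371293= -96840090.31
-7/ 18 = -0.39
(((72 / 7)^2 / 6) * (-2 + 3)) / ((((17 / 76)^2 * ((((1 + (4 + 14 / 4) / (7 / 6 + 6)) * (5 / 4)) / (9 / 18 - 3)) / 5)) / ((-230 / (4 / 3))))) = 46270958400 / 155771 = 297044.75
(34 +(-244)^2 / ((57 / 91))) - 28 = 5418118 / 57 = 95054.70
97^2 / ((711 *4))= 9409 / 2844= 3.31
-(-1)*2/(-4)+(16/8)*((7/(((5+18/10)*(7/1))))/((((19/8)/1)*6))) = -929/1938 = -0.48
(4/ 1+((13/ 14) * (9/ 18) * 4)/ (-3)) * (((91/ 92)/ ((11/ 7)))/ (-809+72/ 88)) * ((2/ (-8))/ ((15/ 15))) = 923/ 1402080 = 0.00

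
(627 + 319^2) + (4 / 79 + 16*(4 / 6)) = 24268496 / 237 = 102398.72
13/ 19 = 0.68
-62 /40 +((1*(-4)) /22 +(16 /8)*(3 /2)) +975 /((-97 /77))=-16489437 /21340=-772.70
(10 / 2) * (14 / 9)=70 / 9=7.78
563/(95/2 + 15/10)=563/49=11.49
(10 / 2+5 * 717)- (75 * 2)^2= -18910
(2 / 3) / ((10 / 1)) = 1 / 15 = 0.07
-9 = -9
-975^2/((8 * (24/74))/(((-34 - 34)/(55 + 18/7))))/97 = 107323125/24056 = 4461.39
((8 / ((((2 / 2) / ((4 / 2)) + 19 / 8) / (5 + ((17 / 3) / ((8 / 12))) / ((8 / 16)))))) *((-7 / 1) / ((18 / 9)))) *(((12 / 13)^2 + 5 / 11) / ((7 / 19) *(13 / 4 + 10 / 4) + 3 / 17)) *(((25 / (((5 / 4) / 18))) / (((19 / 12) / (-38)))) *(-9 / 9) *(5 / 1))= -12147356712960 / 2304991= -5270023.49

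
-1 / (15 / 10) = -2 / 3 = -0.67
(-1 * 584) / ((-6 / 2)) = 584 / 3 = 194.67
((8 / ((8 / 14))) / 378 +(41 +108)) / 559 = 4024 / 15093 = 0.27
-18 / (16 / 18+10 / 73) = -5913 / 337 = -17.55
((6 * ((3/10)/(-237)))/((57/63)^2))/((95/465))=-123039/2709305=-0.05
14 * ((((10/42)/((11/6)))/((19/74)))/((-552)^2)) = 185/7960392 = 0.00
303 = 303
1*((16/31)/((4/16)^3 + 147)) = 1024/291679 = 0.00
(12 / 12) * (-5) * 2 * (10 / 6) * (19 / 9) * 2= -1900 / 27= -70.37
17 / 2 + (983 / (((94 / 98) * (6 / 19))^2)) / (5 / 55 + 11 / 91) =50597.13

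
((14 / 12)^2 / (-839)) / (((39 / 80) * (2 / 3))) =-0.00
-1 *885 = -885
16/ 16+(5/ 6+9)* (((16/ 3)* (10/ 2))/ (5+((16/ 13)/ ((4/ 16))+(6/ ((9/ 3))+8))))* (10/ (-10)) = -28349/ 2331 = -12.16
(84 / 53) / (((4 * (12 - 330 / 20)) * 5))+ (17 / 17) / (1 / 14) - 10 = 3166 / 795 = 3.98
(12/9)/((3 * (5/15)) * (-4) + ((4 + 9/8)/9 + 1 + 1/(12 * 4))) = -192/347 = -0.55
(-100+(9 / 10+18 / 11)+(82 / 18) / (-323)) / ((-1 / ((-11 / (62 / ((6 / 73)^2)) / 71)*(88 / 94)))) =-1371500108 / 890299536745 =-0.00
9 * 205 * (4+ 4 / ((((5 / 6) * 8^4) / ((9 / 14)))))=52909803 / 7168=7381.39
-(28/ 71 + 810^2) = -46583128/ 71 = -656100.39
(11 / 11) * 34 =34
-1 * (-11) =11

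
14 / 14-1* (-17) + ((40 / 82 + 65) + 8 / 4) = 3505 / 41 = 85.49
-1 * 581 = -581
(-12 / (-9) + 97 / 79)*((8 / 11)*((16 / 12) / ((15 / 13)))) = 252512 / 117315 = 2.15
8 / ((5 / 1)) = 8 / 5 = 1.60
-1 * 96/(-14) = 48/7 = 6.86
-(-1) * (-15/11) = -15/11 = -1.36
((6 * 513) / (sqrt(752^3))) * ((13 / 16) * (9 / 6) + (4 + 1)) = 306261 * sqrt(47) / 2262016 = 0.93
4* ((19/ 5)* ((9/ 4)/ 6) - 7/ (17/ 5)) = -431/ 170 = -2.54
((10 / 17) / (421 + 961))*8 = 40 / 11747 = 0.00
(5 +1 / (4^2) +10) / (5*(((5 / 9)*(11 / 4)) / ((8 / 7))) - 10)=-4338 / 955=-4.54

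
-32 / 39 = -0.82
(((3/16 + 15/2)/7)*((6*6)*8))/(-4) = -1107/14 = -79.07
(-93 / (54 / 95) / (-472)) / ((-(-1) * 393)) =2945 / 3338928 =0.00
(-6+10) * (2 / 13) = 8 / 13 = 0.62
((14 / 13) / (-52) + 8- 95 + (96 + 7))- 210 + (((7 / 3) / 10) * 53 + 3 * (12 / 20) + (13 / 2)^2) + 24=-230389 / 2028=-113.60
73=73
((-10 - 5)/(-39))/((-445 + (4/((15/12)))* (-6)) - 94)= -25/36283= -0.00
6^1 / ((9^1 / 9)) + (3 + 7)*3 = 36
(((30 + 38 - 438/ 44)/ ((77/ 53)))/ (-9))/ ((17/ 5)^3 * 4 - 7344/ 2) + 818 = 818.00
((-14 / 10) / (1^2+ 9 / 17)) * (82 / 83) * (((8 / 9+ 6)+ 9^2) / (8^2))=-3859289 / 3107520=-1.24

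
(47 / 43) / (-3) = -47 / 129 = -0.36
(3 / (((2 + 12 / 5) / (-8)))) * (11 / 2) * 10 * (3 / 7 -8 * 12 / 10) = 19260 / 7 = 2751.43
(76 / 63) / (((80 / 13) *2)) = 247 / 2520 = 0.10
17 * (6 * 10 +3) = 1071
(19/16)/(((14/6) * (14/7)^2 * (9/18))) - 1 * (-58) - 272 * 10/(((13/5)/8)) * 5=-121686363/2912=-41787.90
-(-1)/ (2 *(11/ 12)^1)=6/ 11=0.55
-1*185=-185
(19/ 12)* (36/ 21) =19/ 7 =2.71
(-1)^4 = 1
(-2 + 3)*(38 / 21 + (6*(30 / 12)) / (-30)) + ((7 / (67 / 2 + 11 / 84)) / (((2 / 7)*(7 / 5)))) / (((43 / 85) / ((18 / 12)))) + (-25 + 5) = -3499441 / 204078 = -17.15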